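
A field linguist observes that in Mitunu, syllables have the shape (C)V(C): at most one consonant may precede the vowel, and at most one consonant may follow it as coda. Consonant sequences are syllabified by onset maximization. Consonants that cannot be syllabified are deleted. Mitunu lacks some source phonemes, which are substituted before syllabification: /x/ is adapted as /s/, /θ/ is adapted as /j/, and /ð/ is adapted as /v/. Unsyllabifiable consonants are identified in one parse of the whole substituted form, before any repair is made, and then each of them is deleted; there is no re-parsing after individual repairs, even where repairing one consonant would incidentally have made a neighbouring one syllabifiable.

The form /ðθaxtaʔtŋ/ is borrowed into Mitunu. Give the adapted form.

jastaʔ

Substitution: /ð/ → /v/, /θ/ → /j/, /x/ → /s/, giving /vjastaʔtŋ/.
The consonants /v/, /t/, /ŋ/ cannot be parsed into a legal (C)V(C) syllable (at most one coda consonant is licensed; onsets are limited to one consonant).
Deletion applies to /v/, /t/, /ŋ/.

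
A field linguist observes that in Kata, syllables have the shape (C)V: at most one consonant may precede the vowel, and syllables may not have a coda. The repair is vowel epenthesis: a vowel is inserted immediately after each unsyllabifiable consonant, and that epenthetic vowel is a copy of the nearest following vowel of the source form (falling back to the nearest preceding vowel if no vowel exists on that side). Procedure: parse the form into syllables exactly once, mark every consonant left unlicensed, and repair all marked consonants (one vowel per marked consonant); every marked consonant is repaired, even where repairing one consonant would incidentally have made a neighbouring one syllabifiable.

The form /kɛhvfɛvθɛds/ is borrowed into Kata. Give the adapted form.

Syllabifying with onset maximization leaves /h/, /v/, /v/, /d/, /s/ stranded (no codas are permitted; onsets are limited to one consonant).
Inserting the epenthetic vowel yields /h/ → /hɛ/, /v/ → /vɛ/, /v/ → /vɛ/, /d/ → /dɛ/, /s/ → /sɛ/.

kɛhɛvɛfɛvɛθɛdɛsɛ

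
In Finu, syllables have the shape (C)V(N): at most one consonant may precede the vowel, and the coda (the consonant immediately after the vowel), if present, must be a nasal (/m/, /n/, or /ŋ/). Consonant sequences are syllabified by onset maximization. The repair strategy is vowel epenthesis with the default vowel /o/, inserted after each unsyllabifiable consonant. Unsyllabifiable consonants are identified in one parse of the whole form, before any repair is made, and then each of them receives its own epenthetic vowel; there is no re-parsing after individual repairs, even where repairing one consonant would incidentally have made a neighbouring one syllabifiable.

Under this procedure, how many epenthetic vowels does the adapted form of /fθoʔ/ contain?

The unsyllabifiable consonants are /f/, /ʔ/; each receives one epenthetic vowel.

2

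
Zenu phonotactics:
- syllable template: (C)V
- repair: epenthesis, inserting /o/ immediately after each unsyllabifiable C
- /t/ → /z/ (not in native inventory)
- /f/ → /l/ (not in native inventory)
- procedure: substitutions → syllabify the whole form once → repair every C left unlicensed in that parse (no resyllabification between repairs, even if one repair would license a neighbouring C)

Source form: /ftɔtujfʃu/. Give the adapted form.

lozɔzujoloʃu

Substitution: /f/ → /l/, /t/ → /z/, giving /lzɔzujlʃu/.
Syllabifying with onset maximization leaves /l/, /j/, /l/ stranded (no codas are permitted; onsets are limited to one consonant).
Inserting the epenthetic vowel yields /l/ → /lo/, /j/ → /jo/, /l/ → /lo/.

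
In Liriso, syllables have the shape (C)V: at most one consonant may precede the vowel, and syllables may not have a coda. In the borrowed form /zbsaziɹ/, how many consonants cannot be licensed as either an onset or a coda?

3

Syllabifying with onset maximization leaves /z/, /b/, /ɹ/ stranded (no codas are permitted; onsets are limited to one consonant).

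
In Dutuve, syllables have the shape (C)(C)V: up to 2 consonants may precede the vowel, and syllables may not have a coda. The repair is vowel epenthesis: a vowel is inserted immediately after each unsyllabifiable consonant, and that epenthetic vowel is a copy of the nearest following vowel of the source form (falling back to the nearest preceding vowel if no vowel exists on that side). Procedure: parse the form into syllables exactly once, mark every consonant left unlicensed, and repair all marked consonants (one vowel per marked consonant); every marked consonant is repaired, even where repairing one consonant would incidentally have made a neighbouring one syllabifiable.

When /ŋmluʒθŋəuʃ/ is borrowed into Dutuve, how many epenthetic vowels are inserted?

3

The unsyllabifiable consonants are /ŋ/, /ʒ/, /ʃ/; each receives one epenthetic vowel.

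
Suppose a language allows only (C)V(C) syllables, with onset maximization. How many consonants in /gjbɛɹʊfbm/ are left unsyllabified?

Under (C)V(C), the unsyllabifiable consonants are /g/, /j/, /b/, /m/ (at most one coda consonant is licensed; onsets are limited to one consonant).

4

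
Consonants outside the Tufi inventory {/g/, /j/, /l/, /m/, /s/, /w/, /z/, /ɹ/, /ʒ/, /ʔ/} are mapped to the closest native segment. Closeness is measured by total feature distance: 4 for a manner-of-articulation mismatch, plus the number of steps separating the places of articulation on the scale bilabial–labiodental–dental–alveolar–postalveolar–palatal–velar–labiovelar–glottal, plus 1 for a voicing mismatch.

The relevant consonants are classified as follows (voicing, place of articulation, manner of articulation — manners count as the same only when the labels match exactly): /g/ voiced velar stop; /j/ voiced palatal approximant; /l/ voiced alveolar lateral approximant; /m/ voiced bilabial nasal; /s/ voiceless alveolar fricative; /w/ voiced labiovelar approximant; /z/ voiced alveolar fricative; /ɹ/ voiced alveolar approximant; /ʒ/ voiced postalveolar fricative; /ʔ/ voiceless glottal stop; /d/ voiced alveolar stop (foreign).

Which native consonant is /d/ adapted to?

g

/g/ is closest: same manner (stop), place distance 3 (alveolar→velar), same voicing; total 3. Next closest is /l/ at distance 4.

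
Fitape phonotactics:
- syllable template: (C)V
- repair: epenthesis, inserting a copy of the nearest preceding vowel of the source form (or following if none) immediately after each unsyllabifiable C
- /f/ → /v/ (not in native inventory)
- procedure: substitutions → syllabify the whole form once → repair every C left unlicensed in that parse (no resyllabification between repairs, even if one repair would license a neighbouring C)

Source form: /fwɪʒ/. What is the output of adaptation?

vɪwɪʒɪ

Substitution: /f/ → /v/, giving /vwɪʒ/.
Under (C)V, the unsyllabifiable consonants are /v/, /ʒ/ (no codas are permitted; onsets are limited to one consonant).
Inserting the epenthetic vowel yields /v/ → /vɪ/, /ʒ/ → /ʒɪ/.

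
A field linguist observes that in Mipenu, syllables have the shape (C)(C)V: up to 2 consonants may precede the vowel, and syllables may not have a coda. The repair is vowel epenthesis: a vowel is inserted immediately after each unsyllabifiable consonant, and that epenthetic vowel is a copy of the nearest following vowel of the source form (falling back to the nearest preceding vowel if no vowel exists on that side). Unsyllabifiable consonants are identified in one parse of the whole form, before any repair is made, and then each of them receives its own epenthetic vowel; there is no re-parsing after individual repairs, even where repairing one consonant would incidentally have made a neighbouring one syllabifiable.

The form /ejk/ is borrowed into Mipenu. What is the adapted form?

Syllabifying with onset maximization leaves /j/, /k/ stranded (no codas are permitted; onsets may contain at most 2 consonants).
Epenthesis after each stranded consonant: /j/ → /je/, /k/ → /ke/.

ejeke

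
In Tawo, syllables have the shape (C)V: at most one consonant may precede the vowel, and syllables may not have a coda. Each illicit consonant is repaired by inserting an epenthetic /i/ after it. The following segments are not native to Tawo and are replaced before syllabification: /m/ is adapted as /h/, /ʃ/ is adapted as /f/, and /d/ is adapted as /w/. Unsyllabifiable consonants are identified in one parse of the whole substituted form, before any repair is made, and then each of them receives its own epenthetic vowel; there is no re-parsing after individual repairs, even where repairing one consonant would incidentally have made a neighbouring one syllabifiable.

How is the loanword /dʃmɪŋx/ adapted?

wifihɪŋixi

Substitution: /d/ → /w/, /ʃ/ → /f/, /m/ → /h/, giving /wfhɪŋx/.
Syllabifying with onset maximization leaves /w/, /f/, /ŋ/, /x/ stranded (no codas are permitted; onsets are limited to one consonant).
Epenthesis after each stranded consonant: /w/ → /wi/, /f/ → /fi/, /ŋ/ → /ŋi/, /x/ → /xi/.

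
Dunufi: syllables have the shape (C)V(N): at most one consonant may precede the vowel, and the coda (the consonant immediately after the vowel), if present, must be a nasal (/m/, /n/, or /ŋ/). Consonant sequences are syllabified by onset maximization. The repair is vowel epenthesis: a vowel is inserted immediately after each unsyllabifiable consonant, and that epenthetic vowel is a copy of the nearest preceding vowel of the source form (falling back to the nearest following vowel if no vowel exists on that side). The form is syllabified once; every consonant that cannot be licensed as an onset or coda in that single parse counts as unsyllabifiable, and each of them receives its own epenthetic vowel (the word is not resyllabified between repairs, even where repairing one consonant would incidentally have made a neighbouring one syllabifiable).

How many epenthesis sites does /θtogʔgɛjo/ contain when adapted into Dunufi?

The unsyllabifiable consonants are /θ/, /g/, /ʔ/; each receives one epenthetic vowel.

3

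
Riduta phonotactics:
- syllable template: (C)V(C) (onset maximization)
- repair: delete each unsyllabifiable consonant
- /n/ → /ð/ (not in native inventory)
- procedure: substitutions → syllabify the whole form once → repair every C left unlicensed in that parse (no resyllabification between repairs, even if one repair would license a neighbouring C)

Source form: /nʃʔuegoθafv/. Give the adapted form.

Substitution: /n/ → /ð/, giving /ðʃʔuegoθafv/.
The consonants /ð/, /ʃ/, /v/ cannot be parsed into a legal (C)V(C) syllable (at most one coda consonant is licensed; onsets are limited to one consonant).
Each unlicensed consonant is deleted: /ð/, /ʃ/, /v/.

ʔuegoθaf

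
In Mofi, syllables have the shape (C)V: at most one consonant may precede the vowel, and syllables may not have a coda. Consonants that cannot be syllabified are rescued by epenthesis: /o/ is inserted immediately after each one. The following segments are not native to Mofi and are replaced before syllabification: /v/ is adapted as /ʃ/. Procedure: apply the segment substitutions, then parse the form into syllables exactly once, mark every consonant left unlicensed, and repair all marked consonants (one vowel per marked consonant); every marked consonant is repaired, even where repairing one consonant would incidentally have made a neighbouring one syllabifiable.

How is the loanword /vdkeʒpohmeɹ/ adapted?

ʃodokeʒopohomeɹo

Substitution: /v/ → /ʃ/, giving /ʃdkeʒpohmeɹ/.
The consonants /ʃ/, /d/, /ʒ/, /h/, /ɹ/ cannot be parsed into a legal (C)V syllable (no codas are permitted; onsets are limited to one consonant).
Each unlicensed consonant becomes the onset of a new syllable: /ʃ/ → /ʃo/, /d/ → /do/, /ʒ/ → /ʒo/, /h/ → /ho/, /ɹ/ → /ɹo/.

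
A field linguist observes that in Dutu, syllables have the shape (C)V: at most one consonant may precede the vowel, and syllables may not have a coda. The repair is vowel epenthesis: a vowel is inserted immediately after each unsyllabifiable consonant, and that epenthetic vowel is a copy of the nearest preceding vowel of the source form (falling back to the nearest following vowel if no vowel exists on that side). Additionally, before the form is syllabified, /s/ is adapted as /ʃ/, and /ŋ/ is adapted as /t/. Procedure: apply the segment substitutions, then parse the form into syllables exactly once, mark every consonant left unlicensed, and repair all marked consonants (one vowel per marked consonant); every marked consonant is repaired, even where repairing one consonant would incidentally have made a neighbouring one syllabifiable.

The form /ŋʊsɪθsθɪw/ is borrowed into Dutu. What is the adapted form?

tʊʃɪθɪʃɪθɪwɪ

Substitution: /ŋ/ → /t/, /s/ → /ʃ/, giving /tʊʃɪθʃθɪw/.
Syllabifying with onset maximization leaves /θ/, /ʃ/, /w/ stranded (no codas are permitted; onsets are limited to one consonant).
Each unlicensed consonant becomes the onset of a new syllable: /θ/ → /θɪ/, /ʃ/ → /ʃɪ/, /w/ → /wɪ/.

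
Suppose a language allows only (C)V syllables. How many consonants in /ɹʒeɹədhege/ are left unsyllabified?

Syllabifying with onset maximization leaves /ɹ/, /d/ stranded (no codas are permitted; onsets are limited to one consonant).

2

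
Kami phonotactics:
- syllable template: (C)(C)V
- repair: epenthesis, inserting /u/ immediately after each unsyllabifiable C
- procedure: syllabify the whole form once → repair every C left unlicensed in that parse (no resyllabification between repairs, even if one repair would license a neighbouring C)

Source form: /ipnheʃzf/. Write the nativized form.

ipunheʃuzufu

Syllabifying with onset maximization leaves /p/, /ʃ/, /z/, /f/ stranded (no codas are permitted; onsets may contain at most 2 consonants).
Epenthesis after each stranded consonant: /p/ → /pu/, /ʃ/ → /ʃu/, /z/ → /zu/, /f/ → /fu/.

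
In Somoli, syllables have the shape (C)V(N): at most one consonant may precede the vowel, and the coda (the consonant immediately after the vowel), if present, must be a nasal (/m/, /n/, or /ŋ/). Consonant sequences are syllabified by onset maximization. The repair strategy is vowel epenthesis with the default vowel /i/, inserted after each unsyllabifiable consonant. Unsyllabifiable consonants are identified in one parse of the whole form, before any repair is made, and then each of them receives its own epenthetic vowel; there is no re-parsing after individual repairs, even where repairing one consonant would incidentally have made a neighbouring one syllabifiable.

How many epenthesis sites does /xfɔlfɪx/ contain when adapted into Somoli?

3

The unsyllabifiable consonants are /x/, /l/, /x/; each receives one epenthetic vowel.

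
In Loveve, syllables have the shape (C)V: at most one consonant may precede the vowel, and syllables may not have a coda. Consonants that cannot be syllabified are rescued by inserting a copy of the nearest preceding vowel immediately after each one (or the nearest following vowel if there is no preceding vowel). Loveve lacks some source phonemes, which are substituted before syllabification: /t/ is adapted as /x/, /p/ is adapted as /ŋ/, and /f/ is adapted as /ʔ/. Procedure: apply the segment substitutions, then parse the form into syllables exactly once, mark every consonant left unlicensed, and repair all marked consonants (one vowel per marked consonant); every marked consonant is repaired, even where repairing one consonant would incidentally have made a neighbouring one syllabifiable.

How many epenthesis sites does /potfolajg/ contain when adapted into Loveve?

3

After substitution the input is /ŋoxʔolajg/.
The unsyllabifiable consonants are /x/, /j/, /g/; each receives one epenthetic vowel.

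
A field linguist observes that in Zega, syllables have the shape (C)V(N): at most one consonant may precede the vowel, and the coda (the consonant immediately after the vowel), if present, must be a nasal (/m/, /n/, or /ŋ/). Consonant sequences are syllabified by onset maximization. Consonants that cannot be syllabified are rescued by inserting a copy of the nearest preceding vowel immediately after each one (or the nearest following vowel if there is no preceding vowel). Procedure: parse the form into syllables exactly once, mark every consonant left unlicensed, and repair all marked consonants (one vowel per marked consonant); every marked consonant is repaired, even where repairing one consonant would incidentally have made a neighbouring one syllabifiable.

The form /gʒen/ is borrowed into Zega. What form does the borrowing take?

geʒen

Syllabifying with onset maximization leaves /g/ stranded (only a nasal (/m/, /n/, or /ŋ/) is licensed in coda position; onsets are limited to one consonant).
Epenthesis after each stranded consonant: /g/ → /ge/.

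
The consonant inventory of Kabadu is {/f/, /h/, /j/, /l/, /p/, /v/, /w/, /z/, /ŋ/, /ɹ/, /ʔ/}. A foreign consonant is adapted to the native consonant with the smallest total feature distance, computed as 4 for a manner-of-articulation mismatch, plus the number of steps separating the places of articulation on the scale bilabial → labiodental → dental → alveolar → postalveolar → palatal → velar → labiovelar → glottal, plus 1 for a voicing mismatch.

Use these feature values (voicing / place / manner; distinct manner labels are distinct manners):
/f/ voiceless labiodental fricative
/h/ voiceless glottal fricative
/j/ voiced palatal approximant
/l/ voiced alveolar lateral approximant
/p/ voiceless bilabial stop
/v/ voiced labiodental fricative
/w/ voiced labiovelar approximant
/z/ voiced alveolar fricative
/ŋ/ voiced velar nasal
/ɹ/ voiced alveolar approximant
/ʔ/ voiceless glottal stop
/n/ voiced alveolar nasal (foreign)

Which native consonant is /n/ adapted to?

ŋ

/ŋ/ is closest: same manner (nasal), place distance 3 (alveolar→velar), same voicing; total 3. Next closest is /l/ at distance 4.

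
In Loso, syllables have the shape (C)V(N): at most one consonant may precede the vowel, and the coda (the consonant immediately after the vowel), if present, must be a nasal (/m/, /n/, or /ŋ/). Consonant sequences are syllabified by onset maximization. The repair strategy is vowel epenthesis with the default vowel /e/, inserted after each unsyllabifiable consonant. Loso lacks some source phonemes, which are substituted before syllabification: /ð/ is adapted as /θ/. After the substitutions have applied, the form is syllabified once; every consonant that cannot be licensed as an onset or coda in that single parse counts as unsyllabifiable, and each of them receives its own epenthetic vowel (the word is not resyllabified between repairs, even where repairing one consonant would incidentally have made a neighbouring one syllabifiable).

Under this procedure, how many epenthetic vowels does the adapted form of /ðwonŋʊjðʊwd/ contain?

After substitution the input is /θwonŋʊjθʊwd/.
The unsyllabifiable consonants are /θ/, /j/, /w/, /d/; each receives one epenthetic vowel.

4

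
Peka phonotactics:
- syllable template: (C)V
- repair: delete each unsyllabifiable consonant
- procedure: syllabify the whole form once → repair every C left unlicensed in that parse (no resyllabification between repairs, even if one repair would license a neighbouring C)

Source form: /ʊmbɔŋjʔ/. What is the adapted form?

ʊbɔ

Syllabifying with onset maximization leaves /m/, /ŋ/, /j/, /ʔ/ stranded (no codas are permitted; onsets are limited to one consonant).
Each unlicensed consonant is deleted: /m/, /ŋ/, /j/, /ʔ/.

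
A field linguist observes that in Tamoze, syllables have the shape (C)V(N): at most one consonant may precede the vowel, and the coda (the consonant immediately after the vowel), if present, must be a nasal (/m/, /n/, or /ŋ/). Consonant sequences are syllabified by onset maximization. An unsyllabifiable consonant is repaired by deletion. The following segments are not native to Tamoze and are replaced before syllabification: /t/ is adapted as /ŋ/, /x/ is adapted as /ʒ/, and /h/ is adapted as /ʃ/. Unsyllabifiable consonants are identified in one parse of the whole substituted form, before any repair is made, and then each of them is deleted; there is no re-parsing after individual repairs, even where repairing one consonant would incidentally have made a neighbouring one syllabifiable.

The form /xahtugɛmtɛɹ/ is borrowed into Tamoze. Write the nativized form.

Substitution: /x/ → /ʒ/, /h/ → /ʃ/, /t/ → /ŋ/, giving /ʒaʃŋugɛmŋɛɹ/.
The consonants /ʃ/, /ɹ/ cannot be parsed into a legal (C)V(N) syllable (only a nasal (/m/, /n/, or /ŋ/) is licensed in coda position; onsets are limited to one consonant).
Deletion applies to /ʃ/, /ɹ/.

ʒaŋugɛmŋɛ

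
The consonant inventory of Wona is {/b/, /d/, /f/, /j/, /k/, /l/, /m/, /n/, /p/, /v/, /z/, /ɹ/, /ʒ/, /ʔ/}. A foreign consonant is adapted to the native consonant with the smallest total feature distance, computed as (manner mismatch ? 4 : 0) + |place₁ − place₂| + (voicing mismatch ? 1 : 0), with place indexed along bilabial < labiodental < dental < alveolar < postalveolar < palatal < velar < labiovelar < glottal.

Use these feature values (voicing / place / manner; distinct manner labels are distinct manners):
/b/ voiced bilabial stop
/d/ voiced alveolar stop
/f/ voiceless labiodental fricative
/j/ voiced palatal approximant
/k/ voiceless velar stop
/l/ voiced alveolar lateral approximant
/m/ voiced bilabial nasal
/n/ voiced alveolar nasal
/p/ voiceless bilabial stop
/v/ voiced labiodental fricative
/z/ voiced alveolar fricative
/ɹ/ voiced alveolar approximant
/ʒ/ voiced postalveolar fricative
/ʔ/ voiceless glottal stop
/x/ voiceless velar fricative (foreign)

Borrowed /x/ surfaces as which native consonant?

/ʒ/ is closest: same manner (fricative), place distance 2 (velar→postalveolar), voicing differs (+1); total 3. Next closest is /k/ at distance 4.

ʒ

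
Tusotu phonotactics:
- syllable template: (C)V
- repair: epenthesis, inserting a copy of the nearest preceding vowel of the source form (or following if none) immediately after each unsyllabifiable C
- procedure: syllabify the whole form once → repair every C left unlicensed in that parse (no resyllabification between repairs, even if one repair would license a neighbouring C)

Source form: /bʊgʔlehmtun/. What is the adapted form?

The consonants /g/, /ʔ/, /h/, /m/, /n/ cannot be parsed into a legal (C)V syllable (no codas are permitted; onsets are limited to one consonant).
Inserting the epenthetic vowel yields /g/ → /gʊ/, /ʔ/ → /ʔʊ/, /h/ → /he/, /m/ → /me/, /n/ → /nu/.

bʊgʊʔʊlehemetunu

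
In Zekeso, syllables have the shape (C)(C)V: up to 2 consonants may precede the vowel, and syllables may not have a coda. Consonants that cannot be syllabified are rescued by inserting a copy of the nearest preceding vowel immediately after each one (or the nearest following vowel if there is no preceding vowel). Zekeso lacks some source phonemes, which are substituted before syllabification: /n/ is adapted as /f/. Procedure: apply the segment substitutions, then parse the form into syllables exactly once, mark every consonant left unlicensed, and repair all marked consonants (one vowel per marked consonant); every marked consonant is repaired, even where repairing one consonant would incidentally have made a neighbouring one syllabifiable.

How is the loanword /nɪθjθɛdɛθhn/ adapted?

Substitution: /n/ → /f/, giving /fɪθjθɛdɛθhf/.
The consonants /θ/, /θ/, /h/, /f/ cannot be parsed into a legal (C)(C)V syllable (no codas are permitted; onsets may contain at most 2 consonants).
Epenthesis after each stranded consonant: /θ/ → /θɪ/, /θ/ → /θɛ/, /h/ → /hɛ/, /f/ → /fɛ/.

fɪθɪjθɛdɛθɛhɛfɛ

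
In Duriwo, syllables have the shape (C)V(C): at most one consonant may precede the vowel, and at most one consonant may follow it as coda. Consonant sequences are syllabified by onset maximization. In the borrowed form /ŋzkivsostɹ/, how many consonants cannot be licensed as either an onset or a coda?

Syllabifying with onset maximization leaves /ŋ/, /z/, /t/, /ɹ/ stranded (at most one coda consonant is licensed; onsets are limited to one consonant).

4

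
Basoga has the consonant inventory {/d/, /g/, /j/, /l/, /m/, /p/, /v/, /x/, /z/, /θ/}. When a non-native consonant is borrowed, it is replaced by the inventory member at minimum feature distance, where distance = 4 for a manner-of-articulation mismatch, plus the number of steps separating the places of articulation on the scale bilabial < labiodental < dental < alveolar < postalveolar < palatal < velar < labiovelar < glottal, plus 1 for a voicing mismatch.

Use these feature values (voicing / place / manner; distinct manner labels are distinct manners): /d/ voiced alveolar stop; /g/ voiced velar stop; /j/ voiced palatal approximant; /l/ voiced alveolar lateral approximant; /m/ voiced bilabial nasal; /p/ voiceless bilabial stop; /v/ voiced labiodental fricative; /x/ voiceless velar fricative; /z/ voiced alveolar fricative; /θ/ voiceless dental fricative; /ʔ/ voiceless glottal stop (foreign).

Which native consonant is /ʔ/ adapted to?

g

/g/ is closest: same manner (stop), place distance 2 (glottal→velar), voicing differs (+1); total 3. Next closest is /d/ at distance 6.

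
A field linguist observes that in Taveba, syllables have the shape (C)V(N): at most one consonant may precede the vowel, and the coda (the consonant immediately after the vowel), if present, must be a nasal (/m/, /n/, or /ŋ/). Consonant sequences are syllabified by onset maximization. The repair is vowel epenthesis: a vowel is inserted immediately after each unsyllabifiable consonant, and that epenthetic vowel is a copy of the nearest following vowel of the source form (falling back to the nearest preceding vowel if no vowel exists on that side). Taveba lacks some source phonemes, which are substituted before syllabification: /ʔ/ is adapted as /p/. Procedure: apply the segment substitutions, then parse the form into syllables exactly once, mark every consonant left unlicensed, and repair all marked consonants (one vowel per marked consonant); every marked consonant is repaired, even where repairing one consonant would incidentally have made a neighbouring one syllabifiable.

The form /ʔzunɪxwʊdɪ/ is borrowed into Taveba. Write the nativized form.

Substitution: /ʔ/ → /p/, giving /pzunɪxwʊdɪ/.
Syllabifying with onset maximization leaves /p/, /x/ stranded (only a nasal (/m/, /n/, or /ŋ/) is licensed in coda position; onsets are limited to one consonant).
Inserting the epenthetic vowel yields /p/ → /pu/, /x/ → /xʊ/.

puzunɪxʊwʊdɪ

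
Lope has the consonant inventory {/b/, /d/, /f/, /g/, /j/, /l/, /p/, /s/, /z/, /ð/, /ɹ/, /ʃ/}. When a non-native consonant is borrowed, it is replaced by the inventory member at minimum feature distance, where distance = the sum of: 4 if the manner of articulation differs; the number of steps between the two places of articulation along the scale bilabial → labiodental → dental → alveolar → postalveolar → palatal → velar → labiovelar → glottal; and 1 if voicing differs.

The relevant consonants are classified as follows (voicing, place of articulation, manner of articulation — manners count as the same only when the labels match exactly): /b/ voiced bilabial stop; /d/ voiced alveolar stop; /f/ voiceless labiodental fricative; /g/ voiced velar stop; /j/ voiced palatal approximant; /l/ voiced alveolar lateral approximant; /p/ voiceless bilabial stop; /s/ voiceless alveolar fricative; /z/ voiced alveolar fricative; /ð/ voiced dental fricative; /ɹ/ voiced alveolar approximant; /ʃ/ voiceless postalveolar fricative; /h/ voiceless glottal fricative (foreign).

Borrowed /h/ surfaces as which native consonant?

/ʃ/ is closest: same manner (fricative), place distance 4 (glottal→postalveolar), same voicing; total 4. Next closest is /s/ at distance 5.

ʃ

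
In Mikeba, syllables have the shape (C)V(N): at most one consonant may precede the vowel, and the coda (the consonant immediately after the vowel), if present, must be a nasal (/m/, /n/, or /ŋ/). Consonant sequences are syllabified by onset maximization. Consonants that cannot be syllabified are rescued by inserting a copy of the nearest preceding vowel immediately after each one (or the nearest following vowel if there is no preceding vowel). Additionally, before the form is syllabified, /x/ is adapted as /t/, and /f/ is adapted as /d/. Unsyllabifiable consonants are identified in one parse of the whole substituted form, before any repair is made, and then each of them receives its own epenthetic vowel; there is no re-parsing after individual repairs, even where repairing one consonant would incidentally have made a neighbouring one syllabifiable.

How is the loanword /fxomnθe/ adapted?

dotomnoθe

Substitution: /f/ → /d/, /x/ → /t/, giving /dtomnθe/.
Syllabifying with onset maximization leaves /d/, /n/ stranded (only a nasal (/m/, /n/, or /ŋ/) is licensed in coda position; onsets are limited to one consonant).
Inserting the epenthetic vowel yields /d/ → /do/, /n/ → /no/.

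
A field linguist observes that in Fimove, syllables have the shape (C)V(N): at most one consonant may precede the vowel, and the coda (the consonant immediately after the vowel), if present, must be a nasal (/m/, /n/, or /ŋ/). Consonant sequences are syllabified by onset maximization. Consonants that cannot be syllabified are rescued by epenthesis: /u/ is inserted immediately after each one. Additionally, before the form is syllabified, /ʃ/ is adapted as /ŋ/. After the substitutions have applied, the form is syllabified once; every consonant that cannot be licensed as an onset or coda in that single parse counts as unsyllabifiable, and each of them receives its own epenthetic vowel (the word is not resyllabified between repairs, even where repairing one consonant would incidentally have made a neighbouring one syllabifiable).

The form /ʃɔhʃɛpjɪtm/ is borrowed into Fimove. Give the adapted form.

Substitution: /ʃ/ → /ŋ/, giving /ŋɔhŋɛpjɪtm/.
Syllabifying with onset maximization leaves /h/, /p/, /t/, /m/ stranded (only a nasal (/m/, /n/, or /ŋ/) is licensed in coda position; onsets are limited to one consonant).
Inserting the epenthetic vowel yields /h/ → /hu/, /p/ → /pu/, /t/ → /tu/, /m/ → /mu/.

ŋɔhuŋɛpujɪtumu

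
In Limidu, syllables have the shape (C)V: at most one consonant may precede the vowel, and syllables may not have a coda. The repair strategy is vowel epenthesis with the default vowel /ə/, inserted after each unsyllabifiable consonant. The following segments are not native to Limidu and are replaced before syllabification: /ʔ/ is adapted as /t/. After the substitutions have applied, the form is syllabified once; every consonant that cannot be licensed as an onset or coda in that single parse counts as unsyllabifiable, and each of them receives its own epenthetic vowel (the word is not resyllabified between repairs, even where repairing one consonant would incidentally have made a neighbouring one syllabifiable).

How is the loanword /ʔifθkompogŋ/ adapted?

Substitution: /ʔ/ → /t/, giving /tifθkompogŋ/.
Syllabifying with onset maximization leaves /f/, /θ/, /m/, /g/, /ŋ/ stranded (no codas are permitted; onsets are limited to one consonant).
Epenthesis after each stranded consonant: /f/ → /fə/, /θ/ → /θə/, /m/ → /mə/, /g/ → /gə/, /ŋ/ → /ŋə/.

tifəθəkoməpogəŋə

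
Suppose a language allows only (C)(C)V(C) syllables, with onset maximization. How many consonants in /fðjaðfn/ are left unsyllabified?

3

Under (C)(C)V(C), the unsyllabifiable consonants are /f/, /f/, /n/ (at most one coda consonant is licensed; onsets may contain at most 2 consonants).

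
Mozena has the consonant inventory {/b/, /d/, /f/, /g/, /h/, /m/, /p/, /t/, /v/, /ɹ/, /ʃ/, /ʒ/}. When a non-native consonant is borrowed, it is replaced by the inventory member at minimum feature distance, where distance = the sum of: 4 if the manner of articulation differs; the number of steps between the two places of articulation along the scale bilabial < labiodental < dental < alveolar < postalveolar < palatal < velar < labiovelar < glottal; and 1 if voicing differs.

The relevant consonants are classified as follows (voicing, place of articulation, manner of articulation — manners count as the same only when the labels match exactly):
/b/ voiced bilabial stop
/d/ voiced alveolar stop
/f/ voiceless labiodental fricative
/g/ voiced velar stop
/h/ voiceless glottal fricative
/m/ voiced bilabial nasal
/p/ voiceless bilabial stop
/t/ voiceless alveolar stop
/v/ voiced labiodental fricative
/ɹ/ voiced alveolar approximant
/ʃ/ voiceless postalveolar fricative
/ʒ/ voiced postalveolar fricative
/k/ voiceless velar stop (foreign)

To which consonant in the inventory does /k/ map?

g

/g/ is closest: same manner (stop), place distance 0 (velar→velar), voicing differs (+1); total 1. Next closest is /t/ at distance 3.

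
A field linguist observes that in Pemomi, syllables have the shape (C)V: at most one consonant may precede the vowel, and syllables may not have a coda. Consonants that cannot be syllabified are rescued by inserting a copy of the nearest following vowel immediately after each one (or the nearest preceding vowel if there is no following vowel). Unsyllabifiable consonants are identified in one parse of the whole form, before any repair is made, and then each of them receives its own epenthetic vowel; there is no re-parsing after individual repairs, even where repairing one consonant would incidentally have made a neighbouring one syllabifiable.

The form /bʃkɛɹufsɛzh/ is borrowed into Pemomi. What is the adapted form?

The consonants /b/, /ʃ/, /f/, /z/, /h/ cannot be parsed into a legal (C)V syllable (no codas are permitted; onsets are limited to one consonant).
Epenthesis after each stranded consonant: /b/ → /bɛ/, /ʃ/ → /ʃɛ/, /f/ → /fɛ/, /z/ → /zɛ/, /h/ → /hɛ/.

bɛʃɛkɛɹufɛsɛzɛhɛ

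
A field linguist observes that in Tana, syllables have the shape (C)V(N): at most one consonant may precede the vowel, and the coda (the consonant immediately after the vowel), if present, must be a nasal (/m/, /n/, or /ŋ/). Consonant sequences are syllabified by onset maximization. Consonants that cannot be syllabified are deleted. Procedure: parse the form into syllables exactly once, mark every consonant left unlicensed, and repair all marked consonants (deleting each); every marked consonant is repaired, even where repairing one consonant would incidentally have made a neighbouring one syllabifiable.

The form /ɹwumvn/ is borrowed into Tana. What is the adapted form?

Syllabifying with onset maximization leaves /ɹ/, /v/, /n/ stranded (only a nasal (/m/, /n/, or /ŋ/) is licensed in coda position; onsets are limited to one consonant).
Deleting the stranded consonants removes /ɹ/, /v/, /n/.

wum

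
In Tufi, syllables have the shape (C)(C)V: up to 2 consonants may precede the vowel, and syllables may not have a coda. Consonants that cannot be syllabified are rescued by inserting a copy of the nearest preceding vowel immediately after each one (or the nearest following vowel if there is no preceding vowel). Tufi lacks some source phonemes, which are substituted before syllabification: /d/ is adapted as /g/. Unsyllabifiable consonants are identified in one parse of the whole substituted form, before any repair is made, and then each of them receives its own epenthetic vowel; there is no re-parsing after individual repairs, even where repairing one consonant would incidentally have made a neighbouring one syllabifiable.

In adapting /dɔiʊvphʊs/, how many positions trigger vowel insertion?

2

After substitution the input is /gɔiʊvphʊs/.
The unsyllabifiable consonants are /v/, /s/; each receives one epenthetic vowel.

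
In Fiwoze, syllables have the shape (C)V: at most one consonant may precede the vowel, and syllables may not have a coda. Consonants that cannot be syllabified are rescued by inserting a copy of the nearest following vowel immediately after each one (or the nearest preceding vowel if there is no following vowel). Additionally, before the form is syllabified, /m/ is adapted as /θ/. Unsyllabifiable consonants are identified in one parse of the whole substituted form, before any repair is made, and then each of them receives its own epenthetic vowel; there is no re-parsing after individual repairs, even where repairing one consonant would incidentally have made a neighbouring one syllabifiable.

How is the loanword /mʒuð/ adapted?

Substitution: /m/ → /θ/, giving /θʒuð/.
Under (C)V, the unsyllabifiable consonants are /θ/, /ð/ (no codas are permitted; onsets are limited to one consonant).
Inserting the epenthetic vowel yields /θ/ → /θu/, /ð/ → /ðu/.

θuʒuðu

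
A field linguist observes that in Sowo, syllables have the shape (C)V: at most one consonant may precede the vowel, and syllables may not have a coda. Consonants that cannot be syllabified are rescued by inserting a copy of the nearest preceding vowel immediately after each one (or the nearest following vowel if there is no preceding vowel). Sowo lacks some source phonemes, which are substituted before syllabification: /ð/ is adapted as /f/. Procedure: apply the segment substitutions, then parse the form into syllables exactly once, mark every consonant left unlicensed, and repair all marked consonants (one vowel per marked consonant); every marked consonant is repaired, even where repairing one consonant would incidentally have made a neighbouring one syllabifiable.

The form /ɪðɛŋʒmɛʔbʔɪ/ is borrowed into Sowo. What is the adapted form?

ɪfɛŋɛʒɛmɛʔɛbɛʔɪ

Substitution: /ð/ → /f/, giving /ɪfɛŋʒmɛʔbʔɪ/.
The consonants /ŋ/, /ʒ/, /ʔ/, /b/ cannot be parsed into a legal (C)V syllable (no codas are permitted; onsets are limited to one consonant).
Each unlicensed consonant becomes the onset of a new syllable: /ŋ/ → /ŋɛ/, /ʒ/ → /ʒɛ/, /ʔ/ → /ʔɛ/, /b/ → /bɛ/.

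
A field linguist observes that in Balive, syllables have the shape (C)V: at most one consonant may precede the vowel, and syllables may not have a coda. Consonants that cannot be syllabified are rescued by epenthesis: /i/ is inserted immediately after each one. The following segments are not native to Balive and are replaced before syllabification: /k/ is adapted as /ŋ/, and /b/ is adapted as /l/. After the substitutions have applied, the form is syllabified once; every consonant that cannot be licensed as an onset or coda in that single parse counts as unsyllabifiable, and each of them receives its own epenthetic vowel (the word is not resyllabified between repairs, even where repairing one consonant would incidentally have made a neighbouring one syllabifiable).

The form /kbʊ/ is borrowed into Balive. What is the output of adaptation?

Substitution: /k/ → /ŋ/, /b/ → /l/, giving /ŋlʊ/.
Syllabifying with onset maximization leaves /ŋ/ stranded (no codas are permitted; onsets are limited to one consonant).
Epenthesis after each stranded consonant: /ŋ/ → /ŋi/.

ŋilʊ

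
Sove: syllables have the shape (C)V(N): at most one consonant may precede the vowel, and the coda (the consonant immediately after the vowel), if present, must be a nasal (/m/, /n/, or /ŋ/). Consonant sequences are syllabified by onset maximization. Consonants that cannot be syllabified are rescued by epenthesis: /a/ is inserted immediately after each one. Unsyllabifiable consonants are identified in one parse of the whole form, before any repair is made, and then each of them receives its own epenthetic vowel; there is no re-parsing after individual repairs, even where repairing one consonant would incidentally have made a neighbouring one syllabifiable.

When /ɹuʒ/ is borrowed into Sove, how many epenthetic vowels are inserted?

1

The unsyllabifiable consonants are /ʒ/; each receives one epenthetic vowel.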